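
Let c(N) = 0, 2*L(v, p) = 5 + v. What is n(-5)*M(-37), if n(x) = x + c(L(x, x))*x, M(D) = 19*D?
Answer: 3515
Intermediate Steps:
L(v, p) = 5/2 + v/2 (L(v, p) = (5 + v)/2 = 5/2 + v/2)
n(x) = x (n(x) = x + 0*x = x + 0 = x)
n(-5)*M(-37) = -95*(-37) = -5*(-703) = 3515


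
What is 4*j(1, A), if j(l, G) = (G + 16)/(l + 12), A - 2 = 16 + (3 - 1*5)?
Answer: 128/13 ≈ 9.8462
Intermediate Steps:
A = 16 (A = 2 + (16 + (3 - 1*5)) = 2 + (16 + (3 - 5)) = 2 + (16 - 2) = 2 + 14 = 16)
j(l, G) = (16 + G)/(12 + l)
4*j(1, A) = 4*((16 + 16)/(12 + 1)) = 4*(32/13) = 128/13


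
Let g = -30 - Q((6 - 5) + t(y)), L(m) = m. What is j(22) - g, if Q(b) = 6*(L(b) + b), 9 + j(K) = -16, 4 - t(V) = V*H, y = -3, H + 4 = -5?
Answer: -259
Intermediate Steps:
H = -9 (H = -4 - 5 = -9)
t(V) = 4 + 9*V (t(V) = 4 - V*(-9) = 4 - (-9)*V = 4 + 9*V)
j(K) = -25 (j(K) = -9 - 16 = -25)
Q(b) = 12*b (Q(b) = 6*(b + b) = 6*(2*b) = 12*b)
g = 234 (g = -30 - 12*((6 - 5) + (4 + 9*(-3))) = -30 - 12*(1 + (4 - 27)) = -30 - 12*(1 - 23) = -30 - 12*(-22) = -30 - 1*(-264) = -30 + 264 = 234)
j(22) - g = -25 - 1*234 = -25 - 234 = -259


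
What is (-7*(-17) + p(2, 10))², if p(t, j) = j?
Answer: 16641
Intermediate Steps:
(-7*(-17) + p(2, 10))² = (-7*(-17) + 10)² = (119 + 10)² = 129² = 16641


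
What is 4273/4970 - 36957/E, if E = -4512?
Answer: 33826011/3737440 ≈ 9.0506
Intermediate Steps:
4273/4970 - 36957/E = 4273/4970 - 36957/(-4512) = 4273*(1/4970) - 36957*(-1/4512) = 4273/4970 + 12319/1504 = 33826011/3737440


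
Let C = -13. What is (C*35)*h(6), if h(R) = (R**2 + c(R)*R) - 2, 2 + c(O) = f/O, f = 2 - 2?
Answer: -10010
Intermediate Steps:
f = 0
c(O) = -2 (c(O) = -2 + 0/O = -2 + 0 = -2)
h(R) = -2 + R**2 - 2*R (h(R) = (R**2 - 2*R) - 2 = -2 + R**2 - 2*R)
(C*35)*h(6) = (-13*35)*(-2 + 6**2 - 2*6) = -455*(-2 + 36 - 12) = -455*22 = -10010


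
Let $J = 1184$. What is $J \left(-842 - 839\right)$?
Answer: $-1990304$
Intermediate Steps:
$J \left(-842 - 839\right) = 1184 \left(-842 - 839\right) = 1184 \left(-1681\right) = -1990304$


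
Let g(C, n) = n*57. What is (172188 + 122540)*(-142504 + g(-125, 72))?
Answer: -40790355200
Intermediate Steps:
g(C, n) = 57*n
(172188 + 122540)*(-142504 + g(-125, 72)) = (172188 + 122540)*(-142504 + 57*72) = 294728*(-142504 + 4104) = 294728*(-138400) = -40790355200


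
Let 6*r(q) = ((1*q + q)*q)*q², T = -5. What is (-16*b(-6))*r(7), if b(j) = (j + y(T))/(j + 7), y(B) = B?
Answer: 422576/3 ≈ 1.4086e+5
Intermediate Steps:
b(j) = (-5 + j)/(7 + j) (b(j) = (j - 5)/(j + 7) = (-5 + j)/(7 + j))
r(q) = q⁴/3 (r(q) = (((1*q + q)*q)*q²)/6 = (((q + q)*q)*q²)/6 = (((2*q)*q)*q²)/6 = ((2*q²)*q²)/6 = (2*q⁴)/6 = q⁴/3)
(-16*b(-6))*r(7) = (-16*(-5 - 6)/(7 - 6))*((⅓)*7⁴) = (-16*(-11)/1)*((⅓)*2401) = -16*(-11)*(2401/3) = 176*(2401/3) = 422576/3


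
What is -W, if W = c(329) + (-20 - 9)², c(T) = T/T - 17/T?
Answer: -277001/329 ≈ -841.95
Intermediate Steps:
c(T) = 1 - 17/T
W = 277001/329 (W = (-17 + 329)/329 + (-20 - 9)² = (1/329)*312 + (-29)² = 312/329 + 841 = 277001/329 ≈ 841.95)
-W = -1*277001/329 = -277001/329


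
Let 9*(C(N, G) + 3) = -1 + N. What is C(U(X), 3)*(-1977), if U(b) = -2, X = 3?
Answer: 6590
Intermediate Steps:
C(N, G) = -28/9 + N/9 (C(N, G) = -3 + (-1 + N)/9 = -3 + (-1/9 + N/9) = -28/9 + N/9)
C(U(X), 3)*(-1977) = (-28/9 + (1/9)*(-2))*(-1977) = (-28/9 - 2/9)*(-1977) = -10/3*(-1977) = 6590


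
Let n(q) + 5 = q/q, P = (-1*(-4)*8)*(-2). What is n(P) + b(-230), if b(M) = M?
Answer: -234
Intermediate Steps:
P = -64 (P = (4*8)*(-2) = 32*(-2) = -64)
n(q) = -4 (n(q) = -5 + q/q = -5 + 1 = -4)
n(P) + b(-230) = -4 - 230 = -234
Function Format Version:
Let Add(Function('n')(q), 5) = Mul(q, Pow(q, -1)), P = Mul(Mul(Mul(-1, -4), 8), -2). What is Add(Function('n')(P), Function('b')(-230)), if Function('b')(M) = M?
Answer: -234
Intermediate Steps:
P = -64 (P = Mul(Mul(4, 8), -2) = Mul(32, -2) = -64)
Function('n')(q) = -4 (Function('n')(q) = Add(-5, Mul(q, Pow(q, -1))) = Add(-5, 1) = -4)
Add(Function('n')(P), Function('b')(-230)) = Add(-4, -230) = -234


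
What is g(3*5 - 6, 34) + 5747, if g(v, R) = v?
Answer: 5756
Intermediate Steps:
g(3*5 - 6, 34) + 5747 = (3*5 - 6) + 5747 = (15 - 6) + 5747 = 9 + 5747 = 5756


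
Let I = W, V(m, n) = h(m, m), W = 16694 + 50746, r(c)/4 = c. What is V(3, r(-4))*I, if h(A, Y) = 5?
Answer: 337200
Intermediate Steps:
r(c) = 4*c
W = 67440
V(m, n) = 5
I = 67440
V(3, r(-4))*I = 5*67440 = 337200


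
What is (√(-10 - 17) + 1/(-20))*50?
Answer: -5/2 + 150*I*√3 ≈ -2.5 + 259.81*I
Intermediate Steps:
(√(-10 - 17) + 1/(-20))*50 = (√(-27) - 1/20)*50 = (3*I*√3 - 1/20)*50 = (-1/20 + 3*I*√3)*50 = -5/2 + 150*I*√3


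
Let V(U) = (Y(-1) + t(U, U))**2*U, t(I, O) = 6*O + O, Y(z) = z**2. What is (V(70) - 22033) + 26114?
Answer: 16879751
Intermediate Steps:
t(I, O) = 7*O
V(U) = U*(1 + 7*U)**2 (V(U) = ((-1)**2 + 7*U)**2*U = (1 + 7*U)**2*U = U*(1 + 7*U)**2)
(V(70) - 22033) + 26114 = (70*(1 + 7*70)**2 - 22033) + 26114 = (70*(1 + 490)**2 - 22033) + 26114 = (70*491**2 - 22033) + 26114 = (70*241081 - 22033) + 26114 = (16875670 - 22033) + 26114 = 16853637 + 26114 = 16879751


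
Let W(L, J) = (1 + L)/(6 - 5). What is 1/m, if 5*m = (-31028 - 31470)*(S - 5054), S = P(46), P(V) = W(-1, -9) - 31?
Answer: 1/63560466 ≈ 1.5733e-8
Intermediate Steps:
W(L, J) = 1 + L (W(L, J) = (1 + L)/1 = (1 + L)*1 = 1 + L)
P(V) = -31 (P(V) = (1 - 1) - 31 = 0 - 31 = -31)
S = -31
m = 63560466 (m = ((-31028 - 31470)*(-31 - 5054))/5 = (-62498*(-5085))/5 = (⅕)*317802330 = 63560466)
1/m = 1/63560466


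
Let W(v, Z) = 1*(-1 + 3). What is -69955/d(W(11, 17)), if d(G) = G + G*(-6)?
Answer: 13991/2 ≈ 6995.5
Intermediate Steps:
W(v, Z) = 2 (W(v, Z) = 1*2 = 2)
d(G) = -5*G (d(G) = G - 6*G = -5*G)
-69955/d(W(11, 17)) = -69955/((-5*2)) = -69955/(-10) = -69955*(-⅒) = 13991/2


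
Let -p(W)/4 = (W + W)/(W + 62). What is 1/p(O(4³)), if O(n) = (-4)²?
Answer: -39/64 ≈ -0.60938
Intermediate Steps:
O(n) = 16
p(W) = -8*W/(62 + W) (p(W) = -4*(W + W)/(W + 62) = -4*2*W/(62 + W) = -8*W/(62 + W))
1/p(O(4³)) = 1/(-8*16/(62 + 16)) = 1/(-8*16/78) = 1/(-8*16*1/78) = 1/(-64/39) = -39/64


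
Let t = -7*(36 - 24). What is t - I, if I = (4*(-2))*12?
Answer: 12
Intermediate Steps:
I = -96 (I = -8*12 = -96)
t = -84 (t = -7*12 = -84)
t - I = -84 - 1*(-96) = -84 + 96 = 12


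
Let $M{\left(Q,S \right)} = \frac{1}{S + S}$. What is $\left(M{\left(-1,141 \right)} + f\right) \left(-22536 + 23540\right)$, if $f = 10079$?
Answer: $\frac{1426824058}{141} \approx 1.0119 \cdot 10^{7}$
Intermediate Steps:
$M{\left(Q,S \right)} = \frac{1}{2 S}$
$\left(M{\left(-1,141 \right)} + f\right) \left(-22536 + 23540\right) = \left(\frac{1}{2 \cdot 141} + 10079\right) \left(-22536 + 23540\right) = \left(\frac{1}{2} \cdot \frac{1}{141} + 10079\right) 1004 = \left(\frac{1}{282} + 10079\right) 1004 = \frac{2842279}{282} \cdot 1004 = \frac{1426824058}{141}$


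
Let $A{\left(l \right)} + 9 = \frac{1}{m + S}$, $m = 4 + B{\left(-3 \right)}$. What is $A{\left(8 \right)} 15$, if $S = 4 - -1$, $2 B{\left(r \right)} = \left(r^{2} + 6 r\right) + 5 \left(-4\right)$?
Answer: $- \frac{1515}{11} \approx -137.73$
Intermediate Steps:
$B{\left(r \right)} = -10 + \frac{r^{2}}{2} + 3 r$ ($B{\left(r \right)} = \frac{\left(r^{2} + 6 r\right) + 5 \left(-4\right)}{2} = \frac{\left(r^{2} + 6 r\right) - 20}{2} = \frac{-20 + r^{2} + 6 r}{2} = -10 + \frac{r^{2}}{2} + 3 r$)
$S = 5$ ($S = 4 + 1 = 5$)
$m = - \frac{21}{2}$ ($m = 4 + \left(-10 + \frac{\left(-3\right)^{2}}{2} + 3 \left(-3\right)\right) = 4 - \frac{29}{2} = - \frac{21}{2} \approx -10.5$)
$A{\left(l \right)} = - \frac{101}{11}$ ($A{\left(l \right)} = -9 + \frac{1}{- \frac{21}{2} + 5} = -9 + \frac{1}{- \frac{11}{2}} = -9 - \frac{2}{11} = - \frac{101}{11}$)
$A{\left(8 \right)} 15 = \left(- \frac{101}{11}\right) 15 = - \frac{1515}{11}$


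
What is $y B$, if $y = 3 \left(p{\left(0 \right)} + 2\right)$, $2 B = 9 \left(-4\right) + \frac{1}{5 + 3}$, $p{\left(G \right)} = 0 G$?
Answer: $- \frac{861}{8} \approx -107.63$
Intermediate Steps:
$p{\left(G \right)} = 0$
$B = - \frac{287}{16}$ ($B = \frac{9 \left(-4\right) + \frac{1}{5 + 3}}{2} = \frac{-36 + \frac{1}{8}}{2} = \frac{1}{2} \left(- \frac{287}{8}\right) = - \frac{287}{16} \approx -17.938$)
$y = 6$ ($y = 3 \left(0 + 2\right) = 3 \cdot 2 = 6$)
$y B = 6 \left(- \frac{287}{16}\right) = - \frac{861}{8}$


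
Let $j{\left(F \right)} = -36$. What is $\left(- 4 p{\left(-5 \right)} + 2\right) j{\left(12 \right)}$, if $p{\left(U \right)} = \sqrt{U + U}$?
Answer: $-72 + 144 i \sqrt{10} \approx -72.0 + 455.37 i$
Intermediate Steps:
$p{\left(U \right)} = \sqrt{2} \sqrt{U}$ ($p{\left(U \right)} = \sqrt{2 U} = \sqrt{2} \sqrt{U}$)
$\left(- 4 p{\left(-5 \right)} + 2\right) j{\left(12 \right)} = \left(- 4 \sqrt{2} \sqrt{-5} + 2\right) \left(-36\right) = \left(- 4 \sqrt{2} i \sqrt{5} + 2\right) \left(-36\right) = \left(- 4 i \sqrt{10} + 2\right) \left(-36\right) = \left(2 - 4 i \sqrt{10}\right) \left(-36\right) = -72 + 144 i \sqrt{10}$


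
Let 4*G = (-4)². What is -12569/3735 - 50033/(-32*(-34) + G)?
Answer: -66866201/1359540 ≈ -49.183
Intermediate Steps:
G = 4 (G = (¼)*(-4)² = (¼)*16 = 4)
-12569/3735 - 50033/(-32*(-34) + G) = -12569/3735 - 50033/(-32*(-34) + 4) = -12569*1/3735 - 50033/(1088 + 4) = -12569/3735 - 50033/1092 = -66866201/1359540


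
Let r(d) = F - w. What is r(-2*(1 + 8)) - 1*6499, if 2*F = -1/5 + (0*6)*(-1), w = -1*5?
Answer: -64941/10 ≈ -6494.1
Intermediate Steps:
w = -5
F = -⅒ (F = (-1/5 + (0*6)*(-1))/2 = (-1*⅕ + 0*(-1))/2 = (-⅕ + 0)/2 = (½)*(-⅕) = -⅒ ≈ -0.10000)
r(d) = 49/10 (r(d) = -⅒ - 1*(-5) = -⅒ + 5 = 49/10)
r(-2*(1 + 8)) - 1*6499 = 49/10 - 1*6499 = 49/10 - 6499 = -64941/10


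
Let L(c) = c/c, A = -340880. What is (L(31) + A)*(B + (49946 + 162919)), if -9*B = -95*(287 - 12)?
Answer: -661956338890/9 ≈ -7.3551e+10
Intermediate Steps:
L(c) = 1
B = 26125/9 (B = -(-95)*(287 - 12)/9 = -(-95)*275/9 = -⅑*(-26125) = 26125/9 ≈ 2902.8)
(L(31) + A)*(B + (49946 + 162919)) = (1 - 340880)*(26125/9 + (49946 + 162919)) = -340879*(26125/9 + 212865) = -340879*1941910/9 = -661956338890/9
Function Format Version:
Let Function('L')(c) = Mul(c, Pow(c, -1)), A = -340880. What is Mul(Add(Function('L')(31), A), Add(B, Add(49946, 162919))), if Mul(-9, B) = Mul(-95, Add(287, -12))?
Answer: Rational(-661956338890, 9) ≈ -7.3551e+10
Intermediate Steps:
Function('L')(c) = 1
B = Rational(26125, 9) (B = Mul(Rational(-1, 9), Mul(-95, Add(287, -12))) = Mul(Rational(-1, 9), Mul(-95, 275)) = Mul(Rational(-1, 9), -26125) = Rational(26125, 9) ≈ 2902.8)
Mul(Add(Function('L')(31), A), Add(B, Add(49946, 162919))) = Mul(Add(1, -340880), Add(Rational(26125, 9), Add(49946, 162919))) = Mul(-340879, Add(Rational(26125, 9), 212865)) = Mul(-340879, Rational(1941910, 9)) = Rational(-661956338890, 9)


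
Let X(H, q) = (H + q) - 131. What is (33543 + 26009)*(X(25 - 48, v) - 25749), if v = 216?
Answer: -1529712224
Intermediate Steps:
X(H, q) = -131 + H + q
(33543 + 26009)*(X(25 - 48, v) - 25749) = (33543 + 26009)*((-131 + (25 - 48) + 216) - 25749) = 59552*((-131 - 23 + 216) - 25749) = 59552*(62 - 25749) = 59552*(-25687) = -1529712224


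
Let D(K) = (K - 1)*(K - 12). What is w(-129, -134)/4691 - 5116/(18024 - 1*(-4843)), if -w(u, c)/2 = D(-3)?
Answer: -26743196/107269097 ≈ -0.24931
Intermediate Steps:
D(K) = (-1 + K)*(-12 + K)
w(u, c) = -120 (w(u, c) = -2*(12 + (-3)² - 13*(-3)) = -2*(12 + 9 + 39) = -2*60 = -120)
w(-129, -134)/4691 - 5116/(18024 - 1*(-4843)) = -120/4691 - 5116/(18024 - 1*(-4843)) = -120*1/4691 - 5116/(18024 + 4843) = -120/4691 - 5116/22867 = -26743196/107269097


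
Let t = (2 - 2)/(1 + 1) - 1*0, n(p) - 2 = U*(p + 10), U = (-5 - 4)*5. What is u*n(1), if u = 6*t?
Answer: 0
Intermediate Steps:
U = -45 (U = -9*5 = -45)
n(p) = -448 - 45*p (n(p) = 2 - 45*(p + 10) = 2 - 45*(10 + p) = 2 + (-450 - 45*p) = -448 - 45*p)
t = 0 (t = 0/2 + 0 = 0*(1/2) + 0 = 0 + 0 = 0)
u = 0 (u = 6*0 = 0)
u*n(1) = 0*(-448 - 45*1) = 0*(-448 - 45) = 0*(-493) = 0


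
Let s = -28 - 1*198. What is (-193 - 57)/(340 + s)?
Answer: -125/57 ≈ -2.1930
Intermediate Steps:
s = -226 (s = -28 - 198 = -226)
(-193 - 57)/(340 + s) = (-193 - 57)/(340 - 226) = -250/114 = -250*1/114 = -125/57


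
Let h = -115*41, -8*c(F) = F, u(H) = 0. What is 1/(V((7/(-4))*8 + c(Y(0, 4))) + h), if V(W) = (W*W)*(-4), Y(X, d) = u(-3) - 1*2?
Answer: -4/21885 ≈ -0.00018277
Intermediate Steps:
Y(X, d) = -2 (Y(X, d) = 0 - 1*2 = 0 - 2 = -2)
c(F) = -F/8
V(W) = -4*W² (V(W) = W²*(-4) = -4*W²)
h = -4715
1/(V((7/(-4))*8 + c(Y(0, 4))) + h) = 1/(-4*((7/(-4))*8 - ⅛*(-2))² - 4715) = 1/(-4*((7*(-¼))*8 + ¼)² - 4715) = 1/(-4*(-7/4*8 + ¼)² - 4715) = 1/(-4*(-14 + ¼)² - 4715) = 1/(-4*(-55/4)² - 4715) = 1/(-4*3025/16 - 4715) = 1/(-3025/4 - 4715) = 1/(-21885/4) = -4/21885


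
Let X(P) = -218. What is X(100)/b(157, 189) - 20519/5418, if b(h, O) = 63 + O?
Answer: -4201/903 ≈ -4.6523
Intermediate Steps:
X(100)/b(157, 189) - 20519/5418 = -218/(63 + 189) - 20519/5418 = -218/252 - 20519*1/5418 = -218*1/252 - 20519/5418 = -109/126 - 20519/5418 = -4201/903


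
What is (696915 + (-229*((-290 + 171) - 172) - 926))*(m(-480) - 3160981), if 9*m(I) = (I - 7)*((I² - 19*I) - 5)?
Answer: -110651705282152/9 ≈ -1.2295e+13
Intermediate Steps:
m(I) = (-7 + I)*(-5 + I² - 19*I)/9 (m(I) = ((I - 7)*((I² - 19*I) - 5))/9 = ((-7 + I)*(-5 + I² - 19*I))/9 = (-7 + I)*(-5 + I² - 19*I)/9)
(696915 + (-229*((-290 + 171) - 172) - 926))*(m(-480) - 3160981) = (696915 + (-229*((-290 + 171) - 172) - 926))*((35/9 - 26/9*(-480)² + (⅑)*(-480)³ + (128/9)*(-480)) - 3160981) = (696915 + (-229*(-119 - 172) - 926))*((35/9 - 26/9*230400 + (⅑)*(-110592000) - 20480/3) - 3160981) = (696915 + (-229*(-291) - 926))*((35/9 - 665600 - 12288000 - 20480/3) - 3160981) = (696915 + (66639 - 926))*(-116643805/9 - 3160981) = (696915 + 65713)*(-145092634/9) = 762628*(-145092634/9) = -110651705282152/9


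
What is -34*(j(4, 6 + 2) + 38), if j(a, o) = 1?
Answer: -1326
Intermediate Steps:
-34*(j(4, 6 + 2) + 38) = -34*(1 + 38) = -34*39 = -1326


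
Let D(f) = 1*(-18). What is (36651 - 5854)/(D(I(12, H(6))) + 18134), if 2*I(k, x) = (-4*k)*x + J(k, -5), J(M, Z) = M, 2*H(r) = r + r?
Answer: 30797/18116 ≈ 1.7000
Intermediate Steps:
H(r) = r (H(r) = (r + r)/2 = (2*r)/2 = r)
I(k, x) = k/2 - 2*k*x (I(k, x) = ((-4*k)*x + k)/2 = (-4*k*x + k)/2 = (k - 4*k*x)/2 = k/2 - 2*k*x)
D(f) = -18
(36651 - 5854)/(D(I(12, H(6))) + 18134) = (36651 - 5854)/(-18 + 18134) = 30797/18116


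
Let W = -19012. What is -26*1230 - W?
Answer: -12968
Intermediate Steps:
-26*1230 - W = -26*1230 - 1*(-19012) = -31980 + 19012 = -12968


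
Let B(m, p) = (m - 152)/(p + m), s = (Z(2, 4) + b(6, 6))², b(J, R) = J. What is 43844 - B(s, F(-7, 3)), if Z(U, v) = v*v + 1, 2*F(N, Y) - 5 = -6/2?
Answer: 23236943/530 ≈ 43843.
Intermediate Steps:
F(N, Y) = 1 (F(N, Y) = 5/2 + (-6/2)/2 = 5/2 + (-6*½)/2 = 5/2 + (½)*(-3) = 5/2 - 3/2 = 1)
Z(U, v) = 1 + v² (Z(U, v) = v² + 1 = 1 + v²)
s = 529 (s = ((1 + 4²) + 6)² = ((1 + 16) + 6)² = (17 + 6)² = 23² = 529)
B(m, p) = (-152 + m)/(m + p)
43844 - B(s, F(-7, 3)) = 43844 - (-152 + 529)/(529 + 1) = 43844 - 377/530 = 23236943/530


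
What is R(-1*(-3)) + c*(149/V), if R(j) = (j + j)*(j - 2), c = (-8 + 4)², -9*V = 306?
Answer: -1090/17 ≈ -64.118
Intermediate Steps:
V = -34 (V = -⅑*306 = -34)
c = 16 (c = (-4)² = 16)
R(j) = 2*j*(-2 + j) (R(j) = (2*j)*(-2 + j) = 2*j*(-2 + j))
R(-1*(-3)) + c*(149/V) = 2*(-1*(-3))*(-2 - 1*(-3)) + 16*(149/(-34)) = 2*3*(-2 + 3) + 16*(149*(-1/34)) = 2*3*1 + 16*(-149/34) = 6 - 1192/17 = -1090/17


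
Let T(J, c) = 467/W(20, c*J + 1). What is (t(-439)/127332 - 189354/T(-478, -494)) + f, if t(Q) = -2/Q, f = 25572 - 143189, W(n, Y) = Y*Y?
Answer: -295093701967114936357363/13052357658 ≈ -2.2608e+13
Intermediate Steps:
W(n, Y) = Y²
T(J, c) = 467/(1 + J*c)² (T(J, c) = 467/((c*J + 1)²) = 467/((J*c + 1)²) = 467/((1 + J*c)²) = 467/(1 + J*c)²)
f = -117617
(t(-439)/127332 - 189354/T(-478, -494)) + f = (-2/(-439)/127332 - 189354*(1 - 478*(-494))²/467) - 117617 = (-2*(-1/439)*(1/127332) - 189354*(1 + 236132)²/467) - 117617 = ((2/439)*(1/127332) - 189354/(467/236133²)) - 117617 = (1/27949374 - 189354/(467*(1/55758793689))) - 117617 = (1/27949374 - 189354/467/55758793689) - 117617 = (1/27949374 - 189354*55758793689/467) - 117617 = (1/27949374 - 10558150620186906/467) - 117617 = -295093700431935785696377/13052357658 - 117617 = -295093701967114936357363/13052357658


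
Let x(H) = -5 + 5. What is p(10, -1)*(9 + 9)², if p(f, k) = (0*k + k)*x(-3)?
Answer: 0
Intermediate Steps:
x(H) = 0
p(f, k) = 0 (p(f, k) = (0*k + k)*0 = (0 + k)*0 = k*0 = 0)
p(10, -1)*(9 + 9)² = 0*(9 + 9)² = 0*18² = 0*324 = 0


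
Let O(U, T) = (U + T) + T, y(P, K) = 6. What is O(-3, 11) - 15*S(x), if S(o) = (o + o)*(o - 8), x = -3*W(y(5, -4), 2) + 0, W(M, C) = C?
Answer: -2501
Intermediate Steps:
O(U, T) = U + 2*T (O(U, T) = (T + U) + T = U + 2*T)
x = -6 (x = -3*2 + 0 = -6 + 0 = -6)
S(o) = 2*o*(-8 + o) (S(o) = (2*o)*(-8 + o) = 2*o*(-8 + o))
O(-3, 11) - 15*S(x) = (-3 + 2*11) - 30*(-6)*(-8 - 6) = (-3 + 22) - 30*(-6)*(-14) = 19 - 15*168 = 19 - 2520 = -2501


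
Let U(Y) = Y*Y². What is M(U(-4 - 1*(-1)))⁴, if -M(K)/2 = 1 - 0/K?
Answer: 16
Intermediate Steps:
U(Y) = Y³
M(K) = -2 (M(K) = -2*(1 - 0/K) = -2*(1 - 1*0) = -2*(1 + 0) = -2*1 = -2)
M(U(-4 - 1*(-1)))⁴ = (-2)⁴ = 16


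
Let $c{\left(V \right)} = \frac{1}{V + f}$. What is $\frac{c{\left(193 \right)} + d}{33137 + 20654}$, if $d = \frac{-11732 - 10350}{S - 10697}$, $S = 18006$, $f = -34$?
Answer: $- \frac{3503729}{62512188621} \approx -5.6049 \cdot 10^{-5}$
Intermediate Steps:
$c{\left(V \right)} = \frac{1}{-34 + V}$ ($c{\left(V \right)} = \frac{1}{V - 34} = \frac{1}{-34 + V}$)
$d = - \frac{22082}{7309}$ ($d = \frac{-11732 - 10350}{18006 - 10697} = - \frac{22082}{7309} \approx -3.0212$)
$\frac{c{\left(193 \right)} + d}{33137 + 20654} = \frac{\frac{1}{-34 + 193} - \frac{22082}{7309}}{33137 + 20654} = \frac{\frac{1}{159} - \frac{22082}{7309}}{53791} = \left(\frac{1}{159} - \frac{22082}{7309}\right) \frac{1}{53791} = \left(- \frac{3503729}{1162131}\right) \frac{1}{53791} = - \frac{3503729}{62512188621}$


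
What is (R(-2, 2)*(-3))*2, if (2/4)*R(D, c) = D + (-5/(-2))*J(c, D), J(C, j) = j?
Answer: 84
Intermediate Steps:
R(D, c) = 7*D (R(D, c) = 2*(D + (-5/(-2))*D) = 2*(D + (-5*(-1/2))*D) = 2*(D + 5*D/2) = 2*(7*D/2) = 7*D)
(R(-2, 2)*(-3))*2 = ((7*(-2))*(-3))*2 = -14*(-3)*2 = 42*2 = 84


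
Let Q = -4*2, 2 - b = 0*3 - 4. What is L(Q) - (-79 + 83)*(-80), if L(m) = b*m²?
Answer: 704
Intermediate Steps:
b = 6 (b = 2 - (0*3 - 4) = 2 - (0 - 4) = 2 - 1*(-4) = 2 + 4 = 6)
Q = -8
L(m) = 6*m²
L(Q) - (-79 + 83)*(-80) = 6*(-8)² - (-79 + 83)*(-80) = 6*64 - 4*(-80) = 384 - 1*(-320) = 384 + 320 = 704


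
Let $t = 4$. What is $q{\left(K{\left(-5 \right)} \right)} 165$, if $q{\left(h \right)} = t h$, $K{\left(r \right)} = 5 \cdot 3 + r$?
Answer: $6600$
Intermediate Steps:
$K{\left(r \right)} = 15 + r$
$q{\left(h \right)} = 4 h$
$q{\left(K{\left(-5 \right)} \right)} 165 = 4 \left(15 - 5\right) 165 = 4 \cdot 10 \cdot 165 = 40 \cdot 165 = 6600$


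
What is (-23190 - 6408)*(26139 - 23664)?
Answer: -73255050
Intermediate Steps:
(-23190 - 6408)*(26139 - 23664) = -29598*2475 = -73255050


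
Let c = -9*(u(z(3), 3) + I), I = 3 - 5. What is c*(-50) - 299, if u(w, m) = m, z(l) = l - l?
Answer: 151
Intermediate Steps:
z(l) = 0
I = -2
c = -9 (c = -9*(3 - 2) = -9*1 = -9)
c*(-50) - 299 = -9*(-50) - 299 = 450 - 299 = 151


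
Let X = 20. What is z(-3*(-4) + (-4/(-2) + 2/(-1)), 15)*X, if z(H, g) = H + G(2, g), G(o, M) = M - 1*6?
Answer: 420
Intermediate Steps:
G(o, M) = -6 + M (G(o, M) = M - 6 = -6 + M)
z(H, g) = -6 + H + g (z(H, g) = H + (-6 + g) = -6 + H + g)
z(-3*(-4) + (-4/(-2) + 2/(-1)), 15)*X = (-6 + (-3*(-4) + (-4/(-2) + 2/(-1))) + 15)*20 = (-6 + (12 + (-4*(-½) + 2*(-1))) + 15)*20 = (-6 + (12 + (2 - 2)) + 15)*20 = (-6 + (12 + 0) + 15)*20 = (-6 + 12 + 15)*20 = 21*20 = 420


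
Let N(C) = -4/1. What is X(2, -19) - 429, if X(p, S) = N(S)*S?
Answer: -353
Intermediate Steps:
N(C) = -4 (N(C) = -4*1 = -4)
X(p, S) = -4*S
X(2, -19) - 429 = -4*(-19) - 429 = 76 - 429 = -353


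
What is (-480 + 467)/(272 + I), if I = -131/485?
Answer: -6305/131789 ≈ -0.047842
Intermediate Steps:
I = -131/485 (I = -131*1/485 = -131/485 ≈ -0.27010)
(-480 + 467)/(272 + I) = (-480 + 467)/(272 - 131/485) = -13/131789/485 = -13*485/131789 = -6305/131789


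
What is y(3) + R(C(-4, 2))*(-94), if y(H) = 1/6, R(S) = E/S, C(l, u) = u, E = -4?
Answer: 1129/6 ≈ 188.17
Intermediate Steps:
R(S) = -4/S
y(H) = 1/6
y(3) + R(C(-4, 2))*(-94) = 1/6 - 4/2*(-94) = 1/6 - 4*1/2*(-94) = 1/6 - 2*(-94) = 1/6 + 188 = 1129/6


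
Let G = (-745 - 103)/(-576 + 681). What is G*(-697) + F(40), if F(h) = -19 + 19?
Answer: 591056/105 ≈ 5629.1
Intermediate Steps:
F(h) = 0
G = -848/105 ≈ -8.0762
G*(-697) + F(40) = -848/105*(-697) + 0 = 591056/105 + 0 = 591056/105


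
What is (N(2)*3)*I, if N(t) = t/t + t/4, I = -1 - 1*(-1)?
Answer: 0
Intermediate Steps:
I = 0 (I = -1 + 1 = 0)
N(t) = 1 + t/4 (N(t) = 1 + t*(¼) = 1 + t/4)
(N(2)*3)*I = ((1 + (¼)*2)*3)*0 = ((1 + ½)*3)*0 = ((3/2)*3)*0 = (9/2)*0 = 0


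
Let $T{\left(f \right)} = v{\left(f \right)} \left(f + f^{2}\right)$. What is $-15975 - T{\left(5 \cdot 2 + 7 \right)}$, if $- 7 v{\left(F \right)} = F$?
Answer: $- \frac{106623}{7} \approx -15232.0$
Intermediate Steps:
$v{\left(F \right)} = - \frac{F}{7}$
$T{\left(f \right)} = - \frac{f \left(f + f^{2}\right)}{7}$ ($T{\left(f \right)} = - \frac{f}{7} \left(f + f^{2}\right) = - \frac{f \left(f + f^{2}\right)}{7}$)
$-15975 - T{\left(5 \cdot 2 + 7 \right)} = -15975 - \frac{\left(5 \cdot 2 + 7\right)^{2} \left(-1 - \left(5 \cdot 2 + 7\right)\right)}{7} = -15975 - \frac{\left(10 + 7\right)^{2} \left(-1 - \left(10 + 7\right)\right)}{7} = -15975 - \frac{17^{2} \left(-1 - 17\right)}{7} = -15975 - \frac{1}{7} \cdot 289 \left(-1 - 17\right) = -15975 - \frac{1}{7} \cdot 289 \left(-18\right) = -15975 - - \frac{5202}{7} = -15975 + \frac{5202}{7} = - \frac{106623}{7}$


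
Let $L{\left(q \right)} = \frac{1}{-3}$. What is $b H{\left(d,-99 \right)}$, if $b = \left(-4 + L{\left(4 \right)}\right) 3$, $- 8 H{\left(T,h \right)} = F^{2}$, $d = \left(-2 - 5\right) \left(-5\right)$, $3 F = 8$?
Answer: $\frac{104}{9} \approx 11.556$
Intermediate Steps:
$F = \frac{8}{3}$ ($F = \frac{1}{3} \cdot 8 = \frac{8}{3} \approx 2.6667$)
$d = 35$ ($d = \left(-7\right) \left(-5\right) = 35$)
$H{\left(T,h \right)} = - \frac{8}{9}$ ($H{\left(T,h \right)} = - \frac{\left(\frac{8}{3}\right)^{2}}{8} = \left(- \frac{1}{8}\right) \frac{64}{9} = - \frac{8}{9}$)
$L{\left(q \right)} = - \frac{1}{3}$
$b = -13$ ($b = \left(-4 - \frac{1}{3}\right) 3 = \left(- \frac{13}{3}\right) 3 = -13$)
$b H{\left(d,-99 \right)} = \left(-13\right) \left(- \frac{8}{9}\right) = \frac{104}{9}$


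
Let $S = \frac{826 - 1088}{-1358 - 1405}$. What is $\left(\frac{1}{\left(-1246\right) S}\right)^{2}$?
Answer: $\frac{7634169}{106570908304} \approx 7.1635 \cdot 10^{-5}$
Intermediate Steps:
$S = \frac{262}{2763}$ ($S = - \frac{262}{-2763} = \left(-262\right) \left(- \frac{1}{2763}\right) = \frac{262}{2763} \approx 0.094824$)
$\left(\frac{1}{\left(-1246\right) S}\right)^{2} = \left(\frac{1}{\left(-1246\right) \frac{262}{2763}}\right)^{2} = \left(\left(- \frac{1}{1246}\right) \frac{2763}{262}\right)^{2} = \left(- \frac{2763}{326452}\right)^{2} = \frac{7634169}{106570908304}$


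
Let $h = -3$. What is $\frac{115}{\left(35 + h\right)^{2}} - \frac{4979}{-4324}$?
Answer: $\frac{1398939}{1106944} \approx 1.2638$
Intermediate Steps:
$\frac{115}{\left(35 + h\right)^{2}} - \frac{4979}{-4324} = \frac{115}{\left(35 - 3\right)^{2}} - \frac{4979}{-4324} = \frac{115}{32^{2}} - - \frac{4979}{4324} = \frac{115}{1024} + \frac{4979}{4324} = \frac{1398939}{1106944}$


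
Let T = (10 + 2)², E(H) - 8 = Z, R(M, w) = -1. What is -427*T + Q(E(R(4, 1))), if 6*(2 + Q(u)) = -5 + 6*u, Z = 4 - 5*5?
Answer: -369023/6 ≈ -61504.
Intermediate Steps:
Z = -21 (Z = 4 - 25 = -21)
E(H) = -13 (E(H) = 8 - 21 = -13)
T = 144 (T = 12² = 144)
Q(u) = -17/6 + u (Q(u) = -2 + (-5 + 6*u)/6 = -2 + (-⅚ + u) = -17/6 + u)
-427*T + Q(E(R(4, 1))) = -427*144 + (-17/6 - 13) = -61488 - 95/6 = -369023/6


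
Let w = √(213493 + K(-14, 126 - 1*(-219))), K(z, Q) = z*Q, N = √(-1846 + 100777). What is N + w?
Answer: √208663 + 7*√2019 ≈ 771.33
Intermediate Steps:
N = 7*√2019 (N = √98931 = 7*√2019 ≈ 314.53)
K(z, Q) = Q*z
w = √208663 (w = √(213493 + (126 - 1*(-219))*(-14)) = √(213493 + (126 + 219)*(-14)) = √(213493 + 345*(-14)) = √(213493 - 4830) = √208663 ≈ 456.80)
N + w = 7*√2019 + √208663 = √208663 + 7*√2019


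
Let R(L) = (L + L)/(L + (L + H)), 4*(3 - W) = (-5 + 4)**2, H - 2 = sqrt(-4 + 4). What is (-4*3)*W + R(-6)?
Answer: -159/5 ≈ -31.800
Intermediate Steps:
H = 2 (H = 2 + sqrt(-4 + 4) = 2 + sqrt(0) = 2 + 0 = 2)
W = 11/4 (W = 3 - (-5 + 4)**2/4 = 3 - 1/4*(-1)**2 = 3 - 1/4*1 = 3 - 1/4 = 11/4 ≈ 2.7500)
R(L) = 2*L/(2 + 2*L) (R(L) = (L + L)/(L + (L + 2)) = (2*L)/(L + (2 + L)) = (2*L)/(2 + 2*L) = 2*L/(2 + 2*L))
(-4*3)*W + R(-6) = -4*3*(11/4) - 6/(1 - 6) = -12*11/4 - 6/(-5) = -33 - 6*(-1/5) = -33 + 6/5 = -159/5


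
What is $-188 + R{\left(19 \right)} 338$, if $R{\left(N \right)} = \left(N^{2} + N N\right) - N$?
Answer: $237426$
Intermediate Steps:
$R{\left(N \right)} = - N + 2 N^{2}$ ($R{\left(N \right)} = \left(N^{2} + N^{2}\right) - N = 2 N^{2} - N = - N + 2 N^{2}$)
$-188 + R{\left(19 \right)} 338 = -188 + 19 \left(-1 + 2 \cdot 19\right) 338 = -188 + 19 \left(-1 + 38\right) 338 = -188 + 19 \cdot 37 \cdot 338 = -188 + 703 \cdot 338 = -188 + 237614 = 237426$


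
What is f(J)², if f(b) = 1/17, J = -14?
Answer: 1/289 ≈ 0.0034602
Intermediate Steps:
f(b) = 1/17
f(J)² = (1/17)² = 1/289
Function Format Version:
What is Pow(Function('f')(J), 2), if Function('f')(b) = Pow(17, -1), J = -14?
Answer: Rational(1, 289) ≈ 0.0034602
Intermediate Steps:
Function('f')(b) = Rational(1, 17)
Pow(Function('f')(J), 2) = Pow(Rational(1, 17), 2) = Rational(1, 289)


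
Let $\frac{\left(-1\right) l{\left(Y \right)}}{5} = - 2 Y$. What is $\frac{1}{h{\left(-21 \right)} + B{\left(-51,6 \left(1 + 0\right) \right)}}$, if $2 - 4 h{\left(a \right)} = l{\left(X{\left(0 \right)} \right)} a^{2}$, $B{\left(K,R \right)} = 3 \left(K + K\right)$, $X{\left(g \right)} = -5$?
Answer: $\frac{1}{5207} \approx 0.00019205$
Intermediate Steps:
$l{\left(Y \right)} = 10 Y$ ($l{\left(Y \right)} = - 5 \left(- 2 Y\right) = 10 Y$)
$B{\left(K,R \right)} = 6 K$ ($B{\left(K,R \right)} = 3 \cdot 2 K = 6 K$)
$h{\left(a \right)} = \frac{1}{2} + \frac{25 a^{2}}{2}$ ($h{\left(a \right)} = \frac{1}{2} - \frac{10 \left(-5\right) a^{2}}{4} = \frac{1}{2} - \frac{\left(-50\right) a^{2}}{4} = \frac{1}{2} + \frac{25 a^{2}}{2}$)
$\frac{1}{h{\left(-21 \right)} + B{\left(-51,6 \left(1 + 0\right) \right)}} = \frac{1}{\left(\frac{1}{2} + \frac{25 \left(-21\right)^{2}}{2}\right) + 6 \left(-51\right)} = \frac{1}{\left(\frac{1}{2} + \frac{25}{2} \cdot 441\right) - 306} = \frac{1}{\left(\frac{1}{2} + \frac{11025}{2}\right) - 306} = \frac{1}{5513 - 306} = \frac{1}{5207}$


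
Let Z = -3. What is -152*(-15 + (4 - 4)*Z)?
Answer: 2280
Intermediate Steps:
-152*(-15 + (4 - 4)*Z) = -152*(-15 + (4 - 4)*(-3)) = -152*(-15 + 0*(-3)) = -152*(-15 + 0) = -152*(-15) = 2280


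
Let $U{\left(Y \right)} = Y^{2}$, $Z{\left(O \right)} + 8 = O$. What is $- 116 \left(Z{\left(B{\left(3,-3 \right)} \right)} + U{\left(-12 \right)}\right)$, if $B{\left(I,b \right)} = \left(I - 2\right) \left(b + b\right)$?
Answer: $-15080$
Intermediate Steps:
$B{\left(I,b \right)} = 2 b \left(-2 + I\right)$ ($B{\left(I,b \right)} = \left(-2 + I\right) 2 b = 2 b \left(-2 + I\right)$)
$Z{\left(O \right)} = -8 + O$
$- 116 \left(Z{\left(B{\left(3,-3 \right)} \right)} + U{\left(-12 \right)}\right) = - 116 \left(\left(-8 + 2 \left(-3\right) \left(-2 + 3\right)\right) + \left(-12\right)^{2}\right) = - 116 \left(\left(-8 + 2 \left(-3\right) 1\right) + 144\right) = - 116 \left(\left(-8 - 6\right) + 144\right) = - 116 \left(-14 + 144\right) = \left(-116\right) 130 = -15080$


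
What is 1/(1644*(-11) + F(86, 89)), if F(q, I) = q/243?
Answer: -243/4394326 ≈ -5.5299e-5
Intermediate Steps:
F(q, I) = q/243 (F(q, I) = q*(1/243) = q/243)
1/(1644*(-11) + F(86, 89)) = 1/(1644*(-11) + (1/243)*86) = 1/(-18084 + 86/243) = 1/(-4394326/243) = -243/4394326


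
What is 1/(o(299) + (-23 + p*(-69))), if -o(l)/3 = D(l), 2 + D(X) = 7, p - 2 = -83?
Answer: 1/5551 ≈ 0.00018015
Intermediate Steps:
p = -81 (p = 2 - 83 = -81)
D(X) = 5 (D(X) = -2 + 7 = 5)
o(l) = -15 (o(l) = -3*5 = -15)
1/(o(299) + (-23 + p*(-69))) = 1/(-15 + (-23 - 81*(-69))) = 1/(-15 + (-23 + 5589)) = 1/(-15 + 5566) = 1/5551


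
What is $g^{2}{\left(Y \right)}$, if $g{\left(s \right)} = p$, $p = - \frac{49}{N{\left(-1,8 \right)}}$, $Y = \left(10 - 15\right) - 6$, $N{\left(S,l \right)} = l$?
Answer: $\frac{2401}{64} \approx 37.516$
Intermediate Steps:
$Y = -11$ ($Y = -5 - 6 = -11$)
$p = - \frac{49}{8} \approx -6.125$
$g{\left(s \right)} = - \frac{49}{8}$
$g^{2}{\left(Y \right)} = \left(- \frac{49}{8}\right)^{2} = \frac{2401}{64}$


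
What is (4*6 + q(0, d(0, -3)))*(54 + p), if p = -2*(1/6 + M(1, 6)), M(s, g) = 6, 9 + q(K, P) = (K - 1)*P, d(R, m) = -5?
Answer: 2500/3 ≈ 833.33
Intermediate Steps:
q(K, P) = -9 + P*(-1 + K) (q(K, P) = -9 + (K - 1)*P = -9 + (-1 + K)*P = -9 + P*(-1 + K))
p = -37/3 (p = -2*(1/6 + 6) = -2*(⅙ + 6) = -2*37/6 = -37/3 ≈ -12.333)
(4*6 + q(0, d(0, -3)))*(54 + p) = (4*6 + (-9 - 1*(-5) + 0*(-5)))*(54 - 37/3) = (24 + (-9 + 5 + 0))*(125/3) = (24 - 4)*(125/3) = 20*(125/3) = 2500/3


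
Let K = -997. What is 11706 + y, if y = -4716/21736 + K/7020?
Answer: 17174282377/1467180 ≈ 11706.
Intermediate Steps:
y = -526703/1467180 (y = -4716/21736 - 997/7020 = -4716*1/21736 - 997*1/7020 = -1179/5434 - 997/7020 = -526703/1467180 ≈ -0.35899)
11706 + y = 11706 - 526703/1467180 = 17174282377/1467180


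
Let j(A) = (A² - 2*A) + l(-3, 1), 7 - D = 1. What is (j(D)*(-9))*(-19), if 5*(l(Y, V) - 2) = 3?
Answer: 22743/5 ≈ 4548.6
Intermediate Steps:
D = 6 (D = 7 - 1*1 = 7 - 1 = 6)
l(Y, V) = 13/5 (l(Y, V) = 2 + (⅕)*3 = 2 + ⅗ = 13/5)
j(A) = 13/5 + A² - 2*A (j(A) = (A² - 2*A) + 13/5 = 13/5 + A² - 2*A)
(j(D)*(-9))*(-19) = ((13/5 + 6² - 2*6)*(-9))*(-19) = ((13/5 + 36 - 12)*(-9))*(-19) = ((133/5)*(-9))*(-19) = -1197/5*(-19) = 22743/5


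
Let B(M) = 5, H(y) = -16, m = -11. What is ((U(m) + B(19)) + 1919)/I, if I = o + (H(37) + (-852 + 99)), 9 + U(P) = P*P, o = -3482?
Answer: -2036/4251 ≈ -0.47895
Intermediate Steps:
U(P) = -9 + P² (U(P) = -9 + P*P = -9 + P²)
I = -4251 (I = -3482 + (-16 + (-852 + 99)) = -3482 + (-16 - 753) = -3482 - 769 = -4251)
((U(m) + B(19)) + 1919)/I = (((-9 + (-11)²) + 5) + 1919)/(-4251) = (((-9 + 121) + 5) + 1919)*(-1/4251) = ((112 + 5) + 1919)*(-1/4251) = (117 + 1919)*(-1/4251) = 2036*(-1/4251) = -2036/4251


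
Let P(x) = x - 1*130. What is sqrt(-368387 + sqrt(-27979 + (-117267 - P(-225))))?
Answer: sqrt(-368387 + 3*I*sqrt(16099)) ≈ 0.314 + 606.95*I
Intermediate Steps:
P(x) = -130 + x (P(x) = x - 130 = -130 + x)
sqrt(-368387 + sqrt(-27979 + (-117267 - P(-225)))) = sqrt(-368387 + sqrt(-27979 + (-117267 - (-130 - 225)))) = sqrt(-368387 + sqrt(-27979 + (-117267 - 1*(-355)))) = sqrt(-368387 + sqrt(-27979 + (-117267 + 355))) = sqrt(-368387 + sqrt(-27979 - 116912)) = sqrt(-368387 + sqrt(-144891)) = sqrt(-368387 + 3*I*sqrt(16099))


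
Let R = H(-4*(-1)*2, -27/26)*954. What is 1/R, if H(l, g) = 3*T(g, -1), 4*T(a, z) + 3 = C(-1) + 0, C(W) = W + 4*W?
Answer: -1/5724 ≈ -0.00017470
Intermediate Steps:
C(W) = 5*W
T(a, z) = -2 (T(a, z) = -¾ + (5*(-1) + 0)/4 = -¾ + (-5 + 0)/4 = -¾ + (¼)*(-5) = -¾ - 5/4 = -2)
H(l, g) = -6 (H(l, g) = 3*(-2) = -6)
R = -5724 (R = -6*954 = -5724)
1/R = 1/(-5724) = -1/5724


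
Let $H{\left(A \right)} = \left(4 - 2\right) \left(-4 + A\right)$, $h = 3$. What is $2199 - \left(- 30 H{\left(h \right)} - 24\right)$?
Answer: $2163$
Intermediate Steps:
$H{\left(A \right)} = -8 + 2 A$ ($H{\left(A \right)} = 2 \left(-4 + A\right) = -8 + 2 A$)
$2199 - \left(- 30 H{\left(h \right)} - 24\right) = 2199 - \left(- 30 \left(-8 + 2 \cdot 3\right) - 24\right) = 2199 - \left(- 30 \left(-8 + 6\right) - 24\right) = 2199 - \left(\left(-30\right) \left(-2\right) - 24\right) = 2199 - \left(60 - 24\right) = 2199 - 36 = 2163$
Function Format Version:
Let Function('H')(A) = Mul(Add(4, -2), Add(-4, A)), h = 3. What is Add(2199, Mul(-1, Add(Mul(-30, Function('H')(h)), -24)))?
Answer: 2163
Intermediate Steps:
Function('H')(A) = Add(-8, Mul(2, A)) (Function('H')(A) = Mul(2, Add(-4, A)) = Add(-8, Mul(2, A)))
Add(2199, Mul(-1, Add(Mul(-30, Function('H')(h)), -24))) = Add(2199, Mul(-1, Add(Mul(-30, Add(-8, Mul(2, 3))), -24))) = Add(2199, Mul(-1, Add(Mul(-30, Add(-8, 6)), -24))) = Add(2199, Mul(-1, Add(Mul(-30, -2), -24))) = Add(2199, Mul(-1, Add(60, -24))) = Add(2199, Mul(-1, 36)) = Add(2199, -36) = 2163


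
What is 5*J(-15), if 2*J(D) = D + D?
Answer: -75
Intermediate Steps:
J(D) = D (J(D) = (D + D)/2 = (2*D)/2 = D)
5*J(-15) = 5*(-15) = -75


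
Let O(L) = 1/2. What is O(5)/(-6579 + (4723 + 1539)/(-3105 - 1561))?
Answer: -2333/30703876 ≈ -7.5984e-5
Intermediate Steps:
O(L) = 1/2
O(5)/(-6579 + (4723 + 1539)/(-3105 - 1561)) = 1/(2*(-6579 + (4723 + 1539)/(-3105 - 1561))) = 1/(2*(-6579 + 6262/(-4666))) = 1/(2*(-6579 + 6262*(-1/4666))) = 1/(2*(-6579 - 3131/2333)) = 1/(2*(-15351938/2333)) = (1/2)*(-2333/15351938) = -2333/30703876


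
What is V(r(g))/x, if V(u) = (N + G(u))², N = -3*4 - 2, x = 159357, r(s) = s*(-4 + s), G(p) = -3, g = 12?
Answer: 289/159357 ≈ 0.0018135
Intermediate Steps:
N = -14 (N = -12 - 2 = -14)
V(u) = 289 (V(u) = (-14 - 3)² = (-17)² = 289)
V(r(g))/x = 289/159357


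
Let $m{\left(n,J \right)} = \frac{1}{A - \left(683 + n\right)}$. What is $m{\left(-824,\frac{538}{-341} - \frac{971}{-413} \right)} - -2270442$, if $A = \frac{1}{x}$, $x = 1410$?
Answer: $\frac{451388845872}{198811} \approx 2.2704 \cdot 10^{6}$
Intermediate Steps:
$A = \frac{1}{1410} \approx 0.00070922$
$m{\left(n,J \right)} = \frac{1}{- \frac{963029}{1410} - n}$ ($m{\left(n,J \right)} = \frac{1}{\frac{1}{1410} - \left(683 + n\right)} = \frac{1}{- \frac{963029}{1410} - n}$)
$m{\left(-824,\frac{538}{-341} - \frac{971}{-413} \right)} - -2270442 = - \frac{1410}{963029 + 1410 \left(-824\right)} - -2270442 = - \frac{1410}{963029 - 1161840} + 2270442 = - \frac{1410}{-198811} + 2270442 = \left(-1410\right) \left(- \frac{1}{198811}\right) + 2270442 = \frac{1410}{198811} + 2270442 = \frac{451388845872}{198811}$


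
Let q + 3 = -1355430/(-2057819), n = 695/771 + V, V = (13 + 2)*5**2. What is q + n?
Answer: 592682403763/1586578449 ≈ 373.56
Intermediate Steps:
V = 375 (V = 15*25 = 375)
n = 289820/771 (n = 695/771 + 375 = 289820/771 ≈ 375.90)
q = -4818027/2057819 (q = -3 - 1355430/(-2057819) = -3 - 1355430*(-1/2057819) = -3 + 1355430/2057819 = -4818027/2057819 ≈ -2.3413)
q + n = -4818027/2057819 + 289820/771 = 592682403763/1586578449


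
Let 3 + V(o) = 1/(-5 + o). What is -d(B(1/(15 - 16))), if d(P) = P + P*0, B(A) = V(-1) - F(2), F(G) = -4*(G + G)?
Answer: -77/6 ≈ -12.833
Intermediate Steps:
V(o) = -3 + 1/(-5 + o)
F(G) = -8*G
B(A) = 77/6 (B(A) = (16 - 3*(-1))/(-5 - 1) - (-8)*2 = (16 + 3)/(-6) - 1*(-16) = -⅙*19 + 16 = -19/6 + 16 = 77/6)
d(P) = P (d(P) = P + 0 = P)
-d(B(1/(15 - 16))) = -1*77/6 = -77/6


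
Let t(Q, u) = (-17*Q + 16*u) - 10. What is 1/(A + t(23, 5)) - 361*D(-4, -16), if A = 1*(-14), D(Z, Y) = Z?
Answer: 483739/335 ≈ 1444.0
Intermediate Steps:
t(Q, u) = -10 - 17*Q + 16*u
A = -14
1/(A + t(23, 5)) - 361*D(-4, -16) = 1/(-14 + (-10 - 17*23 + 16*5)) - 361*(-4) = 1/(-14 + (-10 - 391 + 80)) + 1444 = 1/(-14 - 321) + 1444 = 1/(-335) + 1444 = -1/335 + 1444 = 483739/335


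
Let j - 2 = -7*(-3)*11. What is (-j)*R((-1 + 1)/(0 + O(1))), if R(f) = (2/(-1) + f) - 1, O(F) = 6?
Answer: 699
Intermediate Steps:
j = 233 (j = 2 - 7*(-3)*11 = 2 + 21*11 = 2 + 231 = 233)
R(f) = -3 + f (R(f) = (2*(-1) + f) - 1 = (-2 + f) - 1 = -3 + f)
(-j)*R((-1 + 1)/(0 + O(1))) = (-1*233)*(-3 + (-1 + 1)/(0 + 6)) = -233*(-3 + 0/6) = -233*(-3 + 0*(⅙)) = -233*(-3 + 0) = -233*(-3) = 699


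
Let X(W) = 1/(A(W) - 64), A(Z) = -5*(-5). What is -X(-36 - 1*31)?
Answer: 1/39 ≈ 0.025641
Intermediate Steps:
A(Z) = 25
X(W) = -1/39 (X(W) = 1/(25 - 64) = 1/(-39) = -1/39)
-X(-36 - 1*31) = -1*(-1/39) = 1/39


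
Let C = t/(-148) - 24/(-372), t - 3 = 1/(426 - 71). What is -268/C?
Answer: -218251160/36017 ≈ -6059.7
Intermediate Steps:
t = 1066/355 (t = 3 + 1/(426 - 71) = 3 + 1/355 = 1066/355 ≈ 3.0028)
C = 36017/814370 (C = (1066/355)/(-148) - 24/(-372) = (1066/355)*(-1/148) - 24*(-1/372) = -533/26270 + 2/31 = 36017/814370 ≈ 0.044227)
-268/C = -268/36017/814370 = -268*814370/36017 = -218251160/36017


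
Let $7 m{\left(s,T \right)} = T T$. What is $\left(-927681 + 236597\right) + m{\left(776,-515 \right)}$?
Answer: $- \frac{4572363}{7} \approx -6.532 \cdot 10^{5}$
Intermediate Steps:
$m{\left(s,T \right)} = \frac{T^{2}}{7}$ ($m{\left(s,T \right)} = \frac{T T}{7} = \frac{T^{2}}{7}$)
$\left(-927681 + 236597\right) + m{\left(776,-515 \right)} = \left(-927681 + 236597\right) + \frac{\left(-515\right)^{2}}{7} = -691084 + \frac{1}{7} \cdot 265225 = -691084 + \frac{265225}{7} = - \frac{4572363}{7}$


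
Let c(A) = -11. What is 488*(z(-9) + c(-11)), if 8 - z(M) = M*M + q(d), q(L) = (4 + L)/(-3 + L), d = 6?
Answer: -127856/3 ≈ -42619.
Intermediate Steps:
q(L) = (4 + L)/(-3 + L)
z(M) = 14/3 - M**2 (z(M) = 8 - (M*M + (4 + 6)/(-3 + 6)) = 8 - (M**2 + 10/3) = 8 - (10/3 + M**2) = 8 + (-10/3 - M**2) = 14/3 - M**2)
488*(z(-9) + c(-11)) = 488*((14/3 - 1*(-9)**2) - 11) = 488*((14/3 - 1*81) - 11) = 488*((14/3 - 81) - 11) = 488*(-229/3 - 11) = 488*(-262/3) = -127856/3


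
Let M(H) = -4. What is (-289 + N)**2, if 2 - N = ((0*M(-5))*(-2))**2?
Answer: 82369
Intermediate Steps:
N = 2 (N = 2 - ((0*(-4))*(-2))**2 = 2 - (0*(-2))**2 = 2 - 1*0**2 = 2 - 1*0 = 2 + 0 = 2)
(-289 + N)**2 = (-289 + 2)**2 = (-287)**2 = 82369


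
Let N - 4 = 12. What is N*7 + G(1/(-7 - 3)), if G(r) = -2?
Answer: 110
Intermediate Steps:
N = 16 (N = 4 + 12 = 16)
N*7 + G(1/(-7 - 3)) = 16*7 - 2 = 112 - 2 = 110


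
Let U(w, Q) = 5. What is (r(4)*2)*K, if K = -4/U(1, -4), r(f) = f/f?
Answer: -8/5 ≈ -1.6000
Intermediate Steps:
r(f) = 1
K = -⅘ (K = -4/5 = -4*⅕ = -⅘ ≈ -0.80000)
(r(4)*2)*K = (1*2)*(-⅘) = 2*(-⅘) = -8/5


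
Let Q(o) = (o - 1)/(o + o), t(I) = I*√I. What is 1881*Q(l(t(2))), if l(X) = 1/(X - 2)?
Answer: 5643/2 - 1881*√2 ≈ 161.36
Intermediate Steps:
t(I) = I^(3/2)
l(X) = 1/(-2 + X)
Q(o) = (-1 + o)/(2*o) (Q(o) = (-1 + o)/((2*o)) = (-1 + o)*(1/(2*o)) = (-1 + o)/(2*o))
1881*Q(l(t(2))) = 1881*((-1 + 1/(-2 + 2^(3/2)))/(2*(1/(-2 + 2^(3/2))))) = 1881*((-1 + 1/(-2 + 2*√2))/(2*(1/(-2 + 2*√2)))) = 1881*((-2 + 2*√2)*(-1 + 1/(-2 + 2*√2))/2) = 1881*((-1 + 1/(-2 + 2*√2))*(-2 + 2*√2)/2) = 1881*(-1 + 1/(-2 + 2*√2))*(-2 + 2*√2)/2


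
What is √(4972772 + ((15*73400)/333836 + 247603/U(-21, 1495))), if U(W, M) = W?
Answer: √15238872264250225059/1752639 ≈ 2227.3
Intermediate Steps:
√(4972772 + ((15*73400)/333836 + 247603/U(-21, 1495))) = √(4972772 + ((15*73400)/333836 + 247603/(-21))) = √(4972772 + (1101000*(1/333836) + 247603*(-1/21))) = √(4972772 + (275250/83459 - 247603/21)) = √(4972772 - 20658918527/1752639) = √(8694815226781/1752639) = √15238872264250225059/1752639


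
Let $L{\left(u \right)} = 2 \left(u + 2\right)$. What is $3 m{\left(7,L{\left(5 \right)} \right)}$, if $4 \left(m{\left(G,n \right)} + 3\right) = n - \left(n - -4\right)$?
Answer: $-12$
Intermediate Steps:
$L{\left(u \right)} = 4 + 2 u$ ($L{\left(u \right)} = 2 \left(2 + u\right) = 4 + 2 u$)
$m{\left(G,n \right)} = -4$ ($m{\left(G,n \right)} = -3 + \frac{n - \left(n - -4\right)}{4} = -3 + \frac{n - \left(n + 4\right)}{4} = -3 + \frac{n - \left(4 + n\right)}{4} = -3 + \frac{1}{4} \left(-4\right) = -3 - 1 = -4$)
$3 m{\left(7,L{\left(5 \right)} \right)} = 3 \left(-4\right) = -12$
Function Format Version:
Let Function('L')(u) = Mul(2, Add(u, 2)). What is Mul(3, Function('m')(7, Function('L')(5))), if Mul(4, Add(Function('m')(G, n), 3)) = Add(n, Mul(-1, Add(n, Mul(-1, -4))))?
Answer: -12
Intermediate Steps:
Function('L')(u) = Add(4, Mul(2, u)) (Function('L')(u) = Mul(2, Add(2, u)) = Add(4, Mul(2, u)))
Function('m')(G, n) = -4 (Function('m')(G, n) = Add(-3, Mul(Rational(1, 4), Add(n, Mul(-1, Add(n, Mul(-1, -4)))))) = Add(-3, Mul(Rational(1, 4), Add(n, Mul(-1, Add(n, 4))))) = Add(-3, Mul(Rational(1, 4), Add(n, Mul(-1, Add(4, n))))) = Add(-3, Mul(Rational(1, 4), Add(n, Add(-4, Mul(-1, n))))) = Add(-3, Mul(Rational(1, 4), -4)) = Add(-3, -1) = -4)
Mul(3, Function('m')(7, Function('L')(5))) = Mul(3, -4) = -12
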